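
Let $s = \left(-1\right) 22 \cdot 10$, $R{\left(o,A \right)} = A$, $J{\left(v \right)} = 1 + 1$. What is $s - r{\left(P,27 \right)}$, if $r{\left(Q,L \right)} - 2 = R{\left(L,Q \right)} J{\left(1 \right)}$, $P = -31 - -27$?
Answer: $-214$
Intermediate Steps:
$J{\left(v \right)} = 2$
$P = -4$ ($P = -31 + 27 = -4$)
$r{\left(Q,L \right)} = 2 + 2 Q$ ($r{\left(Q,L \right)} = 2 + Q 2 = 2 + 2 Q$)
$s = -220$ ($s = \left(-22\right) 10 = -220$)
$s - r{\left(P,27 \right)} = -220 - \left(2 + 2 \left(-4\right)\right) = -220 - \left(2 - 8\right) = -220 - -6 = -220 + 6 = -214$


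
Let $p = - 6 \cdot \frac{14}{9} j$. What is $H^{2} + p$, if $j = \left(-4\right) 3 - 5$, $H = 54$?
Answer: $\frac{9224}{3} \approx 3074.7$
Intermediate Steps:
$j = -17$ ($j = -12 - 5 = -17$)
$p = \frac{476}{3}$ ($p = - 6 \cdot \frac{14}{9} \left(-17\right) = - 6 \cdot 14 \cdot \frac{1}{9} \left(-17\right) = \left(-6\right) \frac{14}{9} \left(-17\right) = \left(- \frac{28}{3}\right) \left(-17\right) = \frac{476}{3} \approx 158.67$)
$H^{2} + p = 54^{2} + \frac{476}{3} = 2916 + \frac{476}{3} = \frac{9224}{3}$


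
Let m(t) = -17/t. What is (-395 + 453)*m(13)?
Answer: -986/13 ≈ -75.846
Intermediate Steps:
(-395 + 453)*m(13) = (-395 + 453)*(-17/13) = 58*(-17*1/13) = 58*(-17/13) = -986/13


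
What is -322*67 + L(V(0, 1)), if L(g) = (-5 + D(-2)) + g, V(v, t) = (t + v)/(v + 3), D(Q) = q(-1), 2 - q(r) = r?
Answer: -64727/3 ≈ -21576.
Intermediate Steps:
q(r) = 2 - r
D(Q) = 3 (D(Q) = 2 - 1*(-1) = 2 + 1 = 3)
V(v, t) = (t + v)/(3 + v)
L(g) = -2 + g (L(g) = (-5 + 3) + g = -2 + g)
-322*67 + L(V(0, 1)) = -322*67 + (-2 + (1 + 0)/(3 + 0)) = -21574 + (-2 + 1/3) = -21574 + (-2 + (⅓)*1) = -21574 + (-2 + ⅓) = -21574 - 5/3 = -64727/3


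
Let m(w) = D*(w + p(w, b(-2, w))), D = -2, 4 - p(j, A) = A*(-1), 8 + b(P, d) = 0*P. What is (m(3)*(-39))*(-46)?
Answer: 3588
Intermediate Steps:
b(P, d) = -8 (b(P, d) = -8 + 0*P = -8 + 0 = -8)
p(j, A) = 4 + A (p(j, A) = 4 - A*(-1) = 4 - (-1)*A = 4 + A)
m(w) = 8 - 2*w (m(w) = -2*(w + (4 - 8)) = -2*(w - 4) = -2*(-4 + w) = 8 - 2*w)
(m(3)*(-39))*(-46) = ((8 - 2*3)*(-39))*(-46) = ((8 - 6)*(-39))*(-46) = (2*(-39))*(-46) = -78*(-46) = 3588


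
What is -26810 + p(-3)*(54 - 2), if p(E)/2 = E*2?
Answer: -27434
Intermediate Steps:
p(E) = 4*E (p(E) = 2*(E*2) = 2*(2*E) = 4*E)
-26810 + p(-3)*(54 - 2) = -26810 + (4*(-3))*(54 - 2) = -26810 - 12*52 = -26810 - 624 = -27434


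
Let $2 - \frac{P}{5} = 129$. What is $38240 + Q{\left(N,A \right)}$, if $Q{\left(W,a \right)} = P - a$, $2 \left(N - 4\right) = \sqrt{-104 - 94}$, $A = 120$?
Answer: $37485$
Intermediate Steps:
$P = -635$ ($P = 10 - 645 = -635$)
$N = 4 + \frac{3 i \sqrt{22}}{2}$ ($N = 4 + \frac{\sqrt{-104 - 94}}{2} = 4 + \frac{\sqrt{-198}}{2} = 4 + \frac{3 i \sqrt{22}}{2} \approx 4.0 + 7.0356 i$)
$Q{\left(W,a \right)} = -635 - a$
$38240 + Q{\left(N,A \right)} = 38240 - 755 = 37485$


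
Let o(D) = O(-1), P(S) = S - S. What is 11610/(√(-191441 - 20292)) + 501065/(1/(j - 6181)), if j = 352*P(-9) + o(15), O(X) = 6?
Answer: -3094076375 - 11610*I*√211733/211733 ≈ -3.0941e+9 - 25.231*I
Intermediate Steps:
P(S) = 0
o(D) = 6
j = 6 (j = 352*0 + 6 = 0 + 6 = 6)
11610/(√(-191441 - 20292)) + 501065/(1/(j - 6181)) = 11610/(√(-191441 - 20292)) + 501065/(1/(6 - 6181)) = 11610/(√(-211733)) + 501065/(1/(-6175)) = 11610/((I*√211733)) + 501065/(-1/6175) = 11610*(-I*√211733/211733) + 501065*(-6175) = -11610*I*√211733/211733 - 3094076375 = -3094076375 - 11610*I*√211733/211733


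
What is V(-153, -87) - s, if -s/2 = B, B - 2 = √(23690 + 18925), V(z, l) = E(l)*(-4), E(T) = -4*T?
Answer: -1388 + 6*√4735 ≈ -975.13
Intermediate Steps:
V(z, l) = 16*l (V(z, l) = -4*l*(-4) = 16*l)
B = 2 + 3*√4735 (B = 2 + √(23690 + 18925) = 2 + √42615 = 2 + 3*√4735 ≈ 208.43)
s = -4 - 6*√4735 (s = -2*(2 + 3*√4735) = -4 - 6*√4735 ≈ -416.87)
V(-153, -87) - s = 16*(-87) - (-4 - 6*√4735) = -1392 + (4 + 6*√4735) = -1388 + 6*√4735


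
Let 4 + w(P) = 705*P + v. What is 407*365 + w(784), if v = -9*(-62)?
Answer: 701829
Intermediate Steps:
v = 558
w(P) = 554 + 705*P (w(P) = -4 + (705*P + 558) = -4 + (558 + 705*P) = 554 + 705*P)
407*365 + w(784) = 407*365 + (554 + 705*784) = 148555 + (554 + 552720) = 148555 + 553274 = 701829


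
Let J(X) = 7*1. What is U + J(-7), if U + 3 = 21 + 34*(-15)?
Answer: -485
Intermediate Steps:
J(X) = 7
U = -492 (U = -3 + (21 + 34*(-15)) = -3 + (21 - 510) = -3 - 489 = -492)
U + J(-7) = -492 + 7 = -485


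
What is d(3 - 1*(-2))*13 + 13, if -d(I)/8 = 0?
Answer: 13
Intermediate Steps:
d(I) = 0 (d(I) = -8*0 = 0)
d(3 - 1*(-2))*13 + 13 = 0*13 + 13 = 0 + 13 = 13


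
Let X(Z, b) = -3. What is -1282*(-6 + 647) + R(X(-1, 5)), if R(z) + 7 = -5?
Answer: -821774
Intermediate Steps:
R(z) = -12 (R(z) = -7 - 5 = -12)
-1282*(-6 + 647) + R(X(-1, 5)) = -1282*(-6 + 647) - 12 = -1282*641 - 12 = -821762 - 12 = -821774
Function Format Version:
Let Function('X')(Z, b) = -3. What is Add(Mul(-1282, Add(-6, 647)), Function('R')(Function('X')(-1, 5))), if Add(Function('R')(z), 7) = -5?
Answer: -821774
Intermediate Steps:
Function('R')(z) = -12 (Function('R')(z) = Add(-7, -5) = -12)
Add(Mul(-1282, Add(-6, 647)), Function('R')(Function('X')(-1, 5))) = Add(Mul(-1282, Add(-6, 647)), -12) = Add(Mul(-1282, 641), -12) = Add(-821762, -12) = -821774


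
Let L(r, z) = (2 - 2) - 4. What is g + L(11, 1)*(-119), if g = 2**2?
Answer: 480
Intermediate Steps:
g = 4
L(r, z) = -4 (L(r, z) = 0 - 4 = -4)
g + L(11, 1)*(-119) = 4 - 4*(-119) = 4 + 476 = 480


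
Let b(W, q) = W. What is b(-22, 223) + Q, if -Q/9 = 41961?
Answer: -377671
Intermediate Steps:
Q = -377649 (Q = -9*41961 = -377649)
b(-22, 223) + Q = -22 - 377649 = -377671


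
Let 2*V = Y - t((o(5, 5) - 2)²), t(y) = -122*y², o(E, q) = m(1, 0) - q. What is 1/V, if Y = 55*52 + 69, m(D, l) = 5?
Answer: 2/4881 ≈ 0.00040975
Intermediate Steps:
o(E, q) = 5 - q
Y = 2929 (Y = 2860 + 69 = 2929)
V = 4881/2 (V = (2929 - (-122)*(((5 - 1*5) - 2)²)²)/2 = (2929 - (-122)*(((5 - 5) - 2)²)²)/2 = (2929 - (-122)*((0 - 2)²)²)/2 = (2929 - (-122)*((-2)²)²)/2 = (2929 - (-122)*4²)/2 = (2929 - (-122)*16)/2 = (2929 - 1*(-1952))/2 = (2929 + 1952)/2 = (½)*4881 = 4881/2 ≈ 2440.5)
1/V = 1/(4881/2) = 2/4881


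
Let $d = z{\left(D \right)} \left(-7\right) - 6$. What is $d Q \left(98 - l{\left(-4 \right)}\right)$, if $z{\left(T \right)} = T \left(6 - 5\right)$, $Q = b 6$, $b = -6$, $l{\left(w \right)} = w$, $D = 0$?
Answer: $22032$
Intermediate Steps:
$Q = -36$ ($Q = \left(-6\right) 6 = -36$)
$z{\left(T \right)} = T$ ($z{\left(T \right)} = T 1 = T$)
$d = -6$ ($d = 0 \left(-7\right) - 6 = 0 - 6 = -6$)
$d Q \left(98 - l{\left(-4 \right)}\right) = \left(-6\right) \left(-36\right) \left(98 - -4\right) = 216 \left(98 + 4\right) = 216 \cdot 102 = 22032$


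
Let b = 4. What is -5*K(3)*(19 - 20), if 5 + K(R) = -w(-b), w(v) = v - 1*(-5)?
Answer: -30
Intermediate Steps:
w(v) = 5 + v (w(v) = v + 5 = 5 + v)
K(R) = -6 (K(R) = -5 - (5 - 1*4) = -5 - (5 - 4) = -5 - 1*1 = -5 - 1 = -6)
-5*K(3)*(19 - 20) = -(-30)*(19 - 20) = -(-30)*(-1) = -5*6 = -30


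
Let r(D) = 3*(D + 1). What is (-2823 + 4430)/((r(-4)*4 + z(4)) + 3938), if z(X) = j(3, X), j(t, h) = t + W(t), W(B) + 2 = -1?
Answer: 1607/3902 ≈ 0.41184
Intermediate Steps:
W(B) = -3 (W(B) = -2 - 1 = -3)
j(t, h) = -3 + t (j(t, h) = t - 3 = -3 + t)
z(X) = 0 (z(X) = -3 + 3 = 0)
r(D) = 3 + 3*D (r(D) = 3*(1 + D) = 3 + 3*D)
(-2823 + 4430)/((r(-4)*4 + z(4)) + 3938) = (-2823 + 4430)/(((3 + 3*(-4))*4 + 0) + 3938) = 1607/(((3 - 12)*4 + 0) + 3938) = 1607/((-9*4 + 0) + 3938) = 1607/((-36 + 0) + 3938) = 1607/(-36 + 3938) = 1607/3902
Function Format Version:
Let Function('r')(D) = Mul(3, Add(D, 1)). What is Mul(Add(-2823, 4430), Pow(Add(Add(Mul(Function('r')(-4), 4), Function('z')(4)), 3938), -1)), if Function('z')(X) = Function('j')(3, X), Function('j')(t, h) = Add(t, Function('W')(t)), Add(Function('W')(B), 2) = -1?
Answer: Rational(1607, 3902) ≈ 0.41184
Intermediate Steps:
Function('W')(B) = -3 (Function('W')(B) = Add(-2, -1) = -3)
Function('j')(t, h) = Add(-3, t) (Function('j')(t, h) = Add(t, -3) = Add(-3, t))
Function('z')(X) = 0 (Function('z')(X) = Add(-3, 3) = 0)
Function('r')(D) = Add(3, Mul(3, D)) (Function('r')(D) = Mul(3, Add(1, D)) = Add(3, Mul(3, D)))
Mul(Add(-2823, 4430), Pow(Add(Add(Mul(Function('r')(-4), 4), Function('z')(4)), 3938), -1)) = Mul(Add(-2823, 4430), Pow(Add(Add(Mul(Add(3, Mul(3, -4)), 4), 0), 3938), -1)) = Mul(1607, Pow(Add(Add(Mul(Add(3, -12), 4), 0), 3938), -1)) = Mul(1607, Pow(Add(Add(Mul(-9, 4), 0), 3938), -1)) = Mul(1607, Pow(Add(Add(-36, 0), 3938), -1)) = Mul(1607, Pow(Add(-36, 3938), -1)) = Mul(1607, Pow(3902, -1)) = Mul(1607, Rational(1, 3902)) = Rational(1607, 3902)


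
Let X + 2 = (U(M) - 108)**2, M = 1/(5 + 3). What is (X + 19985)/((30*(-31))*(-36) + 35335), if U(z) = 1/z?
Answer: 29983/68815 ≈ 0.43570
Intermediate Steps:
M = 1/8 ≈ 0.12500
X = 9998 (X = -2 + (1/(1/8) - 108)**2 = -2 + (8 - 108)**2 = -2 + (-100)**2 = -2 + 10000 = 9998)
(X + 19985)/((30*(-31))*(-36) + 35335) = (9998 + 19985)/((30*(-31))*(-36) + 35335) = 29983/(-930*(-36) + 35335) = 29983/(33480 + 35335) = 29983/68815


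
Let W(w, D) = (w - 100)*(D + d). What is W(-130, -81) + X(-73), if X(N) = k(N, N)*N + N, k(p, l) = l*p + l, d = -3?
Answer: -364441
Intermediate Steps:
k(p, l) = l + l*p
W(w, D) = (-100 + w)*(-3 + D) (W(w, D) = (w - 100)*(D - 3) = (-100 + w)*(-3 + D))
X(N) = N + N²*(1 + N) (X(N) = (N*(1 + N))*N + N = N²*(1 + N) + N = N + N²*(1 + N))
W(-130, -81) + X(-73) = (300 - 100*(-81) - 3*(-130) - 81*(-130)) - 73*(1 - 73*(1 - 73)) = (300 + 8100 + 390 + 10530) - 73*(1 - 73*(-72)) = 19320 - 73*(1 + 5256) = 19320 - 73*5257 = 19320 - 383761 = -364441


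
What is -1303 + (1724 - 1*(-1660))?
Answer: 2081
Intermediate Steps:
-1303 + (1724 - 1*(-1660)) = -1303 + (1724 + 1660) = -1303 + 3384 = 2081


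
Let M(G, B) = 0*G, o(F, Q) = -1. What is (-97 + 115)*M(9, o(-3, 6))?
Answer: 0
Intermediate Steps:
M(G, B) = 0
(-97 + 115)*M(9, o(-3, 6)) = (-97 + 115)*0 = 18*0 = 0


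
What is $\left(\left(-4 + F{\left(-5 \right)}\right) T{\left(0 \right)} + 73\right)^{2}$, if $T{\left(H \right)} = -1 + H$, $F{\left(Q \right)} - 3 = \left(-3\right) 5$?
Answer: $7921$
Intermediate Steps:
$F{\left(Q \right)} = -12$ ($F{\left(Q \right)} = 3 - 15 = -12$)
$\left(\left(-4 + F{\left(-5 \right)}\right) T{\left(0 \right)} + 73\right)^{2} = \left(\left(-4 - 12\right) \left(-1 + 0\right) + 73\right)^{2} = \left(\left(-16\right) \left(-1\right) + 73\right)^{2} = \left(16 + 73\right)^{2} = 89^{2} = 7921$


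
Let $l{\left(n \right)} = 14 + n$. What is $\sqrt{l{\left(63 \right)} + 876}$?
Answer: $\sqrt{953} \approx 30.871$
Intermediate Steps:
$\sqrt{l{\left(63 \right)} + 876} = \sqrt{\left(14 + 63\right) + 876} = \sqrt{77 + 876} = \sqrt{953}$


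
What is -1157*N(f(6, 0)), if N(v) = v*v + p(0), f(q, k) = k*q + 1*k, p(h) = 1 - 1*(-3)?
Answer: -4628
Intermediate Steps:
p(h) = 4 (p(h) = 1 + 3 = 4)
f(q, k) = k + k*q (f(q, k) = k*q + k = k + k*q)
N(v) = 4 + v² (N(v) = v*v + 4 = v² + 4 = 4 + v²)
-1157*N(f(6, 0)) = -1157*(4 + (0*(1 + 6))²) = -1157*(4 + (0*7)²) = -1157*(4 + 0²) = -1157*(4 + 0) = -1157*4 = -4628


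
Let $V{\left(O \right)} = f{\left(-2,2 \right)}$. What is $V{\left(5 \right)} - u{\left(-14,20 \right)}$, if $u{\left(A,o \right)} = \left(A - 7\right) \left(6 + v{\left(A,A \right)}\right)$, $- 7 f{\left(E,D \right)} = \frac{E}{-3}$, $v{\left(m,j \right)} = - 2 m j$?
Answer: $- \frac{170228}{21} \approx -8106.1$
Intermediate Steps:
$v{\left(m,j \right)} = - 2 j m$
$f{\left(E,D \right)} = \frac{E}{21}$ ($f{\left(E,D \right)} = - \frac{E \frac{1}{-3}}{7} = - \frac{E \left(- \frac{1}{3}\right)}{7} = - \frac{\left(- \frac{1}{3}\right) E}{7} = \frac{E}{21}$)
$V{\left(O \right)} = - \frac{2}{21}$ ($V{\left(O \right)} = \frac{1}{21} \left(-2\right) = - \frac{2}{21}$)
$u{\left(A,o \right)} = \left(-7 + A\right) \left(6 - 2 A^{2}\right)$ ($u{\left(A,o \right)} = \left(A - 7\right) \left(6 - 2 A A\right) = \left(-7 + A\right) \left(6 - 2 A^{2}\right)$)
$V{\left(5 \right)} - u{\left(-14,20 \right)} = - \frac{2}{21} - \left(-42 - 2 \left(-14\right)^{3} + 6 \left(-14\right) + 14 \left(-14\right)^{2}\right) = - \frac{2}{21} - \left(-42 - -5488 - 84 + 14 \cdot 196\right) = - \frac{2}{21} - \left(-42 + 5488 - 84 + 2744\right) = - \frac{2}{21} - 8106 = - \frac{170228}{21}$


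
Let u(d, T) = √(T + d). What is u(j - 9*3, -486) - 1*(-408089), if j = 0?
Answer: 408089 + 3*I*√57 ≈ 4.0809e+5 + 22.65*I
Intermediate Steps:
u(j - 9*3, -486) - 1*(-408089) = √(-486 + (0 - 9*3)) - 1*(-408089) = √(-486 + (0 - 27)) + 408089 = √(-486 - 27) + 408089 = √(-513) + 408089 = 3*I*√57 + 408089 = 408089 + 3*I*√57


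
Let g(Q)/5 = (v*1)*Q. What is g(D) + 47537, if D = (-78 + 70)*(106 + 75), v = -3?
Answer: 69257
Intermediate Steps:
D = -1448 (D = -8*181 = -1448)
g(Q) = -15*Q (g(Q) = 5*((-3*1)*Q) = 5*(-3*Q) = -15*Q)
g(D) + 47537 = -15*(-1448) + 47537 = 21720 + 47537 = 69257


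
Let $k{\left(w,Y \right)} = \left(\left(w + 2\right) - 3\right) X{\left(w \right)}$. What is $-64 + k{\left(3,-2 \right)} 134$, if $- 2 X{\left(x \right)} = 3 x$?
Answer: $-1270$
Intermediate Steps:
$X{\left(x \right)} = - \frac{3 x}{2}$
$k{\left(w,Y \right)} = - \frac{3 w \left(-1 + w\right)}{2}$ ($k{\left(w,Y \right)} = \left(\left(w + 2\right) - 3\right) \left(- \frac{3 w}{2}\right) = \left(\left(2 + w\right) - 3\right) \left(- \frac{3 w}{2}\right) = \left(-1 + w\right) \left(- \frac{3 w}{2}\right) = - \frac{3 w \left(-1 + w\right)}{2}$)
$-64 + k{\left(3,-2 \right)} 134 = -64 + \frac{3}{2} \cdot 3 \left(1 - 3\right) 134 = -64 + \frac{3}{2} \cdot 3 \left(-2\right) 134 = -64 - 1206 = -1270$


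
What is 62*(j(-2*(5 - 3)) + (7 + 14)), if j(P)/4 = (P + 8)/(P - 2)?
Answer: 3410/3 ≈ 1136.7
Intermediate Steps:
j(P) = 4*(8 + P)/(-2 + P) (j(P) = 4*((P + 8)/(P - 2)) = 4*((8 + P)/(-2 + P)) = 4*(8 + P)/(-2 + P))
62*(j(-2*(5 - 3)) + (7 + 14)) = 62*(4*(8 - 2*(5 - 3))/(-2 - 2*(5 - 3)) + (7 + 14)) = 62*(4*(8 - 2*2)/(-2 - 2*2) + 21) = 62*(4*(8 - 4)/(-2 - 4) + 21) = 62*(4*4/(-6) + 21) = 62*(4*(-1/6)*4 + 21) = 62*(-8/3 + 21) = 62*(55/3) = 3410/3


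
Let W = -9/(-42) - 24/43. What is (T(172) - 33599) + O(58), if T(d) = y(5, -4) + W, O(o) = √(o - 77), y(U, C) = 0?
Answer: -20226805/602 + I*√19 ≈ -33599.0 + 4.3589*I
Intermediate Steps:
W = -207/602 (W = -9*(-1/42) - 24*1/43 = 3/14 - 24/43 = -207/602 ≈ -0.34385)
O(o) = √(-77 + o)
T(d) = -207/602 (T(d) = 0 - 207/602 = -207/602)
(T(172) - 33599) + O(58) = (-207/602 - 33599) + √(-77 + 58) = -20226805/602 + √(-19) = -20226805/602 + I*√19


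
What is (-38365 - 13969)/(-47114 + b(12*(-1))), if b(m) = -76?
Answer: 26167/23595 ≈ 1.1090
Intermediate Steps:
(-38365 - 13969)/(-47114 + b(12*(-1))) = (-38365 - 13969)/(-47114 - 76) = -52334/(-47190) = -52334*(-1/47190) = 26167/23595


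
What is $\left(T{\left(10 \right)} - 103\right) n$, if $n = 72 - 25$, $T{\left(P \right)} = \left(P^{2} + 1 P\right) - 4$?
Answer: $141$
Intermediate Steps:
$T{\left(P \right)} = -4 + P + P^{2}$ ($T{\left(P \right)} = \left(P^{2} + P\right) - 4 = \left(P + P^{2}\right) - 4 = -4 + P + P^{2}$)
$n = 47$ ($n = 72 - 25 = 47$)
$\left(T{\left(10 \right)} - 103\right) n = \left(\left(-4 + 10 + 10^{2}\right) - 103\right) 47 = \left(\left(-4 + 10 + 100\right) - 103\right) 47 = \left(106 - 103\right) 47 = 3 \cdot 47 = 141$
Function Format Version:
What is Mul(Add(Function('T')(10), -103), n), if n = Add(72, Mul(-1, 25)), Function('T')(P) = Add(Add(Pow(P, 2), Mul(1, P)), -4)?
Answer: 141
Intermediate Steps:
Function('T')(P) = Add(-4, P, Pow(P, 2)) (Function('T')(P) = Add(Add(Pow(P, 2), P), -4) = Add(Add(P, Pow(P, 2)), -4) = Add(-4, P, Pow(P, 2)))
n = 47 (n = Add(72, -25) = 47)
Mul(Add(Function('T')(10), -103), n) = Mul(Add(Add(-4, 10, Pow(10, 2)), -103), 47) = Mul(Add(Add(-4, 10, 100), -103), 47) = Mul(Add(106, -103), 47) = Mul(3, 47) = 141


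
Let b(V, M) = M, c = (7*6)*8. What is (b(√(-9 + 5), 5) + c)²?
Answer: 116281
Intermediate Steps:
c = 336 (c = 42*8 = 336)
(b(√(-9 + 5), 5) + c)² = (5 + 336)² = 341² = 116281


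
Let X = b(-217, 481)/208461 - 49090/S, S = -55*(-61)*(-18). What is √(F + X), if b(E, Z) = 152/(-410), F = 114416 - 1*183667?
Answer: 2*I*√117646222120185419477245/2606804805 ≈ 263.15*I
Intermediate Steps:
F = -69251 (F = 114416 - 183667 = -69251)
S = -60390 (S = 3355*(-18) = -60390)
b(E, Z) = -76/205 (b(E, Z) = 152*(-1/410) = -76/205)
X = 6357067457/7820414415 (X = -76/205/208461 - 49090/(-60390) = -76/205*1/208461 - 49090*(-1/60390) = -76/42734505 + 4909/6039 = 6357067457/7820414415 ≈ 0.81288)
√(F + X) = √(-69251 + 6357067457/7820414415) = √(-541565161585708/7820414415) = 2*I*√117646222120185419477245/2606804805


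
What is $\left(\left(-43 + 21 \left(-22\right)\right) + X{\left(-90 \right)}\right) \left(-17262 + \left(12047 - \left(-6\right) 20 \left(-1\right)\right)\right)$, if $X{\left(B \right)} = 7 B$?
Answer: $6055225$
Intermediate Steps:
$\left(\left(-43 + 21 \left(-22\right)\right) + X{\left(-90 \right)}\right) \left(-17262 + \left(12047 - \left(-6\right) 20 \left(-1\right)\right)\right) = \left(\left(-43 + 21 \left(-22\right)\right) + 7 \left(-90\right)\right) \left(-17262 + \left(12047 - \left(-6\right) 20 \left(-1\right)\right)\right) = \left(\left(-43 - 462\right) - 630\right) \left(-17262 + \left(12047 - \left(-120\right) \left(-1\right)\right)\right) = \left(-505 - 630\right) \left(-17262 + \left(12047 - 120\right)\right) = - 1135 \left(-17262 + \left(12047 - 120\right)\right) = - 1135 \left(-17262 + 11927\right) = \left(-1135\right) \left(-5335\right) = 6055225$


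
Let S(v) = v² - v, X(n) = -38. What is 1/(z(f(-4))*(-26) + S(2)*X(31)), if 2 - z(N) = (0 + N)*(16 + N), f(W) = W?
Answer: -1/1376 ≈ -0.00072674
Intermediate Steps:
z(N) = 2 - N*(16 + N) (z(N) = 2 - (0 + N)*(16 + N) = 2 - N*(16 + N))
1/(z(f(-4))*(-26) + S(2)*X(31)) = 1/((2 - 1*(-4)² - 16*(-4))*(-26) + (2*(-1 + 2))*(-38)) = 1/((2 - 1*16 + 64)*(-26) + (2*1)*(-38)) = 1/((2 - 16 + 64)*(-26) + 2*(-38)) = 1/(50*(-26) - 76) = 1/(-1300 - 76) = 1/(-1376) = -1/1376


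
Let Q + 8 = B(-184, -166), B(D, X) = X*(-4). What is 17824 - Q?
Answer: 17168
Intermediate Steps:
B(D, X) = -4*X
Q = 656 (Q = -8 - 4*(-166) = -8 + 664 = 656)
17824 - Q = 17824 - 1*656 = 17824 - 656 = 17168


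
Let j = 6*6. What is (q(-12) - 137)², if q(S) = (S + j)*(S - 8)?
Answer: 380689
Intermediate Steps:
j = 36
q(S) = (-8 + S)*(36 + S) (q(S) = (S + 36)*(S - 8) = (36 + S)*(-8 + S) = (-8 + S)*(36 + S))
(q(-12) - 137)² = ((-288 + (-12)² + 28*(-12)) - 137)² = ((-288 + 144 - 336) - 137)² = (-480 - 137)² = (-617)² = 380689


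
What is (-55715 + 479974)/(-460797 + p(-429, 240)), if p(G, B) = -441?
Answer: -424259/461238 ≈ -0.91983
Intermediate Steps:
(-55715 + 479974)/(-460797 + p(-429, 240)) = (-55715 + 479974)/(-460797 - 441) = 424259/(-461238) = 424259*(-1/461238) = -424259/461238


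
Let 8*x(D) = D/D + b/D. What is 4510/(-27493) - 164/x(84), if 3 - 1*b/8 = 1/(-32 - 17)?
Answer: -37122845414/36428225 ≈ -1019.1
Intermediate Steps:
b = 1184/49 (b = 24 - 8/(-32 - 17) = 24 - 8/(-49) = 24 - 8*(-1/49) = 24 + 8/49 = 1184/49 ≈ 24.163)
x(D) = ⅛ + 148/(49*D) (x(D) = (D/D + 1184/(49*D))/8 = (1 + 1184/(49*D))/8 = ⅛ + 148/(49*D))
4510/(-27493) - 164/x(84) = 4510/(-27493) - 164*32928/(1184 + 49*84) = 4510*(-1/27493) - 164*32928/(1184 + 4116) = -4510/27493 - 164/((1/392)*(1/84)*5300) = -4510/27493 - 164/1325/8232 = -4510/27493 - 164*8232/1325 = -4510/27493 - 1350048/1325 = -37122845414/36428225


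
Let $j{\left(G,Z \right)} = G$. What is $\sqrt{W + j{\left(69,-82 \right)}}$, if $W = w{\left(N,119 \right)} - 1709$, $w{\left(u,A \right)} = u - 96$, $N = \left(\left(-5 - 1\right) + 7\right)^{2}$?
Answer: $i \sqrt{1735} \approx 41.653 i$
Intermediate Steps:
$N = 1$ ($N = \left(\left(-5 - 1\right) + 7\right)^{2} = \left(-6 + 7\right)^{2} = 1^{2} = 1$)
$w{\left(u,A \right)} = -96 + u$
$W = -1804$ ($W = \left(-96 + 1\right) - 1709 = -95 - 1709 = -1804$)
$\sqrt{W + j{\left(69,-82 \right)}} = \sqrt{-1804 + 69} = \sqrt{-1735} = i \sqrt{1735}$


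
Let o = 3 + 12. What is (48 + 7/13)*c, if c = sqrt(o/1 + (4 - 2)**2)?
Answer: 631*sqrt(19)/13 ≈ 211.57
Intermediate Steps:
o = 15
c = sqrt(19) (c = sqrt(15/1 + (4 - 2)**2) = sqrt(15*1 + 2**2) = sqrt(15 + 4) = sqrt(19) ≈ 4.3589)
(48 + 7/13)*c = (48 + 7/13)*sqrt(19) = 631*sqrt(19)/13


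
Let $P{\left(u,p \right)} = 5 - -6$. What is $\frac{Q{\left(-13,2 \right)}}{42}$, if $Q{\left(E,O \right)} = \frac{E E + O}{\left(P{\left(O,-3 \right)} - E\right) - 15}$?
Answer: $\frac{19}{42} \approx 0.45238$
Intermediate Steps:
$P{\left(u,p \right)} = 11$ ($P{\left(u,p \right)} = 5 + 6 = 11$)
$Q{\left(E,O \right)} = \frac{O + E^{2}}{-4 - E}$ ($Q{\left(E,O \right)} = \frac{E E + O}{\left(11 - E\right) - 15} = \frac{E^{2} + O}{-4 - E} = \frac{O + E^{2}}{-4 - E}$)
$\frac{Q{\left(-13,2 \right)}}{42} = \frac{\frac{1}{4 - 13} \left(\left(-1\right) 2 - \left(-13\right)^{2}\right)}{42} = \frac{-2 - 169}{-9} \cdot \frac{1}{42} = - \frac{-2 - 169}{9} \cdot \frac{1}{42} = \left(- \frac{1}{9}\right) \left(-171\right) \frac{1}{42} = 19 \cdot \frac{1}{42} = \frac{19}{42}$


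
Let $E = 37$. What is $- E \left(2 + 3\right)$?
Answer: $-185$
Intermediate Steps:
$- E \left(2 + 3\right) = - 37 \left(2 + 3\right) = - 37 \cdot 5 = \left(-1\right) 185 = -185$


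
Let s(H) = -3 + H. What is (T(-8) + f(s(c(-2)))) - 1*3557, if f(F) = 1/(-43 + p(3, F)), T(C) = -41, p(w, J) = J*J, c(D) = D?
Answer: -64765/18 ≈ -3598.1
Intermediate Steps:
p(w, J) = J**2
f(F) = 1/(-43 + F**2)
(T(-8) + f(s(c(-2)))) - 1*3557 = (-41 + 1/(-43 + (-3 - 2)**2)) - 1*3557 = (-41 + 1/(-43 + (-5)**2)) - 3557 = (-41 + 1/(-43 + 25)) - 3557 = (-41 + 1/(-18)) - 3557 = (-41 - 1/18) - 3557 = -739/18 - 3557 = -64765/18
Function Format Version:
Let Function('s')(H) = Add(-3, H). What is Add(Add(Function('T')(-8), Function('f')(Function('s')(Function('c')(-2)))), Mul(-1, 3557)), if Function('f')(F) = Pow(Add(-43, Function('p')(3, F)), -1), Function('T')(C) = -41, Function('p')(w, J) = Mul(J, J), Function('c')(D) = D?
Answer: Rational(-64765, 18) ≈ -3598.1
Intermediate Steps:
Function('p')(w, J) = Pow(J, 2)
Function('f')(F) = Pow(Add(-43, Pow(F, 2)), -1)
Add(Add(Function('T')(-8), Function('f')(Function('s')(Function('c')(-2)))), Mul(-1, 3557)) = Add(Add(-41, Pow(Add(-43, Pow(Add(-3, -2), 2)), -1)), Mul(-1, 3557)) = Add(Add(-41, Pow(Add(-43, Pow(-5, 2)), -1)), -3557) = Add(Add(-41, Pow(Add(-43, 25), -1)), -3557) = Add(Add(-41, Pow(-18, -1)), -3557) = Add(Add(-41, Rational(-1, 18)), -3557) = Add(Rational(-739, 18), -3557) = Rational(-64765, 18)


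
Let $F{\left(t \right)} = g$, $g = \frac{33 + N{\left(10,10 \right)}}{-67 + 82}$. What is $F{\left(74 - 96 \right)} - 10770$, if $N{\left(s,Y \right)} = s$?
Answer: $- \frac{161507}{15} \approx -10767.0$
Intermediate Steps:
$g = \frac{43}{15}$ ($g = \frac{33 + 10}{-67 + 82} = \frac{43}{15} \approx 2.8667$)
$F{\left(t \right)} = \frac{43}{15}$
$F{\left(74 - 96 \right)} - 10770 = \frac{43}{15} - 10770 = - \frac{161507}{15}$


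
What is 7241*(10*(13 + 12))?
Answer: 1810250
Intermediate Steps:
7241*(10*(13 + 12)) = 7241*(10*25) = 7241*250 = 1810250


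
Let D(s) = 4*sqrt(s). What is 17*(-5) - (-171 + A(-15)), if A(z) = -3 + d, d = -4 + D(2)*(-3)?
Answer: 93 + 12*sqrt(2) ≈ 109.97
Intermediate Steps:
d = -4 - 12*sqrt(2) (d = -4 + (4*sqrt(2))*(-3) = -4 - 12*sqrt(2) ≈ -20.971)
A(z) = -7 - 12*sqrt(2) (A(z) = -3 + (-4 - 12*sqrt(2)) = -7 - 12*sqrt(2))
17*(-5) - (-171 + A(-15)) = 17*(-5) - (-171 + (-7 - 12*sqrt(2))) = -85 - (-178 - 12*sqrt(2)) = -85 + (178 + 12*sqrt(2)) = 93 + 12*sqrt(2)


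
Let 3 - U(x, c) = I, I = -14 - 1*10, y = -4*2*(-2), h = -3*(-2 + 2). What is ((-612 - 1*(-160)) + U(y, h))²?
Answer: 180625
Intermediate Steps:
h = 0 (h = -3*0 = 0)
y = 16 (y = -8*(-2) = 16)
I = -24 (I = -14 - 10 = -24)
U(x, c) = 27 (U(x, c) = 3 - 1*(-24) = 3 + 24 = 27)
((-612 - 1*(-160)) + U(y, h))² = ((-612 - 1*(-160)) + 27)² = ((-612 + 160) + 27)² = (-452 + 27)² = (-425)² = 180625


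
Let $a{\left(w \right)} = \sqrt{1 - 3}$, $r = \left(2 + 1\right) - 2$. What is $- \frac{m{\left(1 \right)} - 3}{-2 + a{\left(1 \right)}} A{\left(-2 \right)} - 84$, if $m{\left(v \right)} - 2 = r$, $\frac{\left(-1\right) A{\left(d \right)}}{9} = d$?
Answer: $-84$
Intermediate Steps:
$A{\left(d \right)} = - 9 d$
$r = 1$ ($r = 3 - 2 = 1$)
$m{\left(v \right)} = 3$ ($m{\left(v \right)} = 2 + 1 = 3$)
$a{\left(w \right)} = i \sqrt{2}$ ($a{\left(w \right)} = \sqrt{-2} = i \sqrt{2}$)
$- \frac{m{\left(1 \right)} - 3}{-2 + a{\left(1 \right)}} A{\left(-2 \right)} - 84 = - \frac{3 - 3}{-2 + i \sqrt{2}} \left(\left(-9\right) \left(-2\right)\right) - 84 = - \frac{0}{-2 + i \sqrt{2}} \cdot 18 - 84 = \left(-1\right) 0 \cdot 18 - 84 = 0 \cdot 18 - 84 = 0 - 84 = -84$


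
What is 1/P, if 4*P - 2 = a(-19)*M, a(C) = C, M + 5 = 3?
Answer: ⅒ ≈ 0.10000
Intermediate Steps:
M = -2 (M = -5 + 3 = -2)
P = 10 (P = ½ + (-19*(-2))/4 = ½ + (¼)*38 = ½ + 19/2 = 10)
1/P = 1/10 = ⅒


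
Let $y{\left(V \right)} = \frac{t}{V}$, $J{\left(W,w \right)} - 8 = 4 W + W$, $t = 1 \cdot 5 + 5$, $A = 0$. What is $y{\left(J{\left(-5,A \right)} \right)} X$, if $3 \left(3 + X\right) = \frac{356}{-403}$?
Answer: $\frac{39830}{20553} \approx 1.9379$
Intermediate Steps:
$t = 10$ ($t = 5 + 5 = 10$)
$J{\left(W,w \right)} = 8 + 5 W$ ($J{\left(W,w \right)} = 8 + \left(4 W + W\right) = 8 + 5 W$)
$y{\left(V \right)} = \frac{10}{V}$
$X = - \frac{3983}{1209}$ ($X = -3 + \frac{356 \frac{1}{-403}}{3} = -3 + \frac{356 \left(- \frac{1}{403}\right)}{3} = -3 + \frac{1}{3} \left(- \frac{356}{403}\right) = -3 - \frac{356}{1209} = - \frac{3983}{1209} \approx -3.2945$)
$y{\left(J{\left(-5,A \right)} \right)} X = \frac{10}{8 + 5 \left(-5\right)} \left(- \frac{3983}{1209}\right) = \frac{10}{8 - 25} \left(- \frac{3983}{1209}\right) = \frac{10}{-17} \left(- \frac{3983}{1209}\right) = 10 \left(- \frac{1}{17}\right) \left(- \frac{3983}{1209}\right) = \left(- \frac{10}{17}\right) \left(- \frac{3983}{1209}\right) = \frac{39830}{20553}$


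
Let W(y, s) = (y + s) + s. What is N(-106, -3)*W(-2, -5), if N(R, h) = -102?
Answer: 1224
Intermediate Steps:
W(y, s) = y + 2*s (W(y, s) = (s + y) + s = y + 2*s)
N(-106, -3)*W(-2, -5) = -102*(-2 + 2*(-5)) = -102*(-2 - 10) = -102*(-12) = 1224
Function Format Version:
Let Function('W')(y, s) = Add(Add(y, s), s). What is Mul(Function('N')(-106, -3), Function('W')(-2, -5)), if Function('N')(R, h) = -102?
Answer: 1224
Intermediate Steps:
Function('W')(y, s) = Add(y, Mul(2, s)) (Function('W')(y, s) = Add(Add(s, y), s) = Add(y, Mul(2, s)))
Mul(Function('N')(-106, -3), Function('W')(-2, -5)) = Mul(-102, Add(-2, Mul(2, -5))) = Mul(-102, Add(-2, -10)) = Mul(-102, -12) = 1224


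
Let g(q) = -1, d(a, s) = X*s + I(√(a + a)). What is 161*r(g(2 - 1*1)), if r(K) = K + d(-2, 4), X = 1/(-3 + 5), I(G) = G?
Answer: 161 + 322*I ≈ 161.0 + 322.0*I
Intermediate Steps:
X = ½ (X = 1/2 = ½ ≈ 0.50000)
d(a, s) = s/2 + √2*√a (d(a, s) = s/2 + √(a + a) = s/2 + √(2*a) = s/2 + √2*√a)
r(K) = 2 + K + 2*I (r(K) = K + ((½)*4 + √2*√(-2)) = K + (2 + √2*(I*√2)) = K + (2 + 2*I) = 2 + K + 2*I)
161*r(g(2 - 1*1)) = 161*(2 - 1 + 2*I) = 161*(1 + 2*I) = 161 + 322*I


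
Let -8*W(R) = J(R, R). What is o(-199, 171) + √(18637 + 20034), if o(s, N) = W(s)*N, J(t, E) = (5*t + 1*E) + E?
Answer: 238203/8 + √38671 ≈ 29972.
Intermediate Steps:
J(t, E) = 2*E + 5*t (J(t, E) = (5*t + E) + E = (E + 5*t) + E = 2*E + 5*t)
W(R) = -7*R/8 (W(R) = -(2*R + 5*R)/8 = -7*R/8)
o(s, N) = -7*N*s/8 (o(s, N) = (-7*s/8)*N = -7*N*s/8)
o(-199, 171) + √(18637 + 20034) = -7/8*171*(-199) + √(18637 + 20034) = 238203/8 + √38671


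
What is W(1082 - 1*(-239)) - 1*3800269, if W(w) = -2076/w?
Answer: -5020157425/1321 ≈ -3.8003e+6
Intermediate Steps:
W(1082 - 1*(-239)) - 1*3800269 = -2076/(1082 - 1*(-239)) - 1*3800269 = -2076/(1082 + 239) - 3800269 = -2076/1321 - 3800269 = -5020157425/1321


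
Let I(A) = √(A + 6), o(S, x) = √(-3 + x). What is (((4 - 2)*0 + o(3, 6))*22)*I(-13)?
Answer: 22*I*√21 ≈ 100.82*I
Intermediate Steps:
I(A) = √(6 + A)
(((4 - 2)*0 + o(3, 6))*22)*I(-13) = (((4 - 2)*0 + √(-3 + 6))*22)*√(6 - 13) = ((2*0 + √3)*22)*√(-7) = ((0 + √3)*22)*(I*√7) = (√3*22)*(I*√7) = (22*√3)*(I*√7) = 22*I*√21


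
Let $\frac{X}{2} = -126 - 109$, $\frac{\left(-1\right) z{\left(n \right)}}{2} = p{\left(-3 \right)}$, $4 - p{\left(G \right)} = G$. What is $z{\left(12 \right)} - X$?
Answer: $456$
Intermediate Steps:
$p{\left(G \right)} = 4 - G$
$z{\left(n \right)} = -14$ ($z{\left(n \right)} = - 2 \left(4 - -3\right) = - 2 \left(4 + 3\right) = \left(-2\right) 7 = -14$)
$X = -470$ ($X = 2 \left(-126 - 109\right) = 2 \left(-235\right) = -470$)
$z{\left(12 \right)} - X = -14 - -470 = -14 + 470 = 456$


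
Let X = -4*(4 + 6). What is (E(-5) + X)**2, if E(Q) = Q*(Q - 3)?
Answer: 0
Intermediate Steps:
E(Q) = Q*(-3 + Q)
X = -40 (X = -4*10 = -40)
(E(-5) + X)**2 = (-5*(-3 - 5) - 40)**2 = (-5*(-8) - 40)**2 = (40 - 40)**2 = 0**2 = 0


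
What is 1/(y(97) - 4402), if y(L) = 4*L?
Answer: -1/4014 ≈ -0.00024913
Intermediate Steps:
1/(y(97) - 4402) = 1/(4*97 - 4402) = 1/(388 - 4402) = 1/(-4014) = -1/4014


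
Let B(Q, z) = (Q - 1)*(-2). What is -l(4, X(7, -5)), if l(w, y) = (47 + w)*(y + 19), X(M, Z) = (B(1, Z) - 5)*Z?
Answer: -2244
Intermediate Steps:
B(Q, z) = 2 - 2*Q (B(Q, z) = (-1 + Q)*(-2) = 2 - 2*Q)
X(M, Z) = -5*Z (X(M, Z) = ((2 - 2*1) - 5)*Z = ((2 - 2) - 5)*Z = (0 - 5)*Z = -5*Z)
l(w, y) = (19 + y)*(47 + w) (l(w, y) = (47 + w)*(19 + y) = (19 + y)*(47 + w))
-l(4, X(7, -5)) = -(893 + 19*4 + 47*(-5*(-5)) + 4*(-5*(-5))) = -(893 + 76 + 47*25 + 4*25) = -(893 + 76 + 1175 + 100) = -1*2244 = -2244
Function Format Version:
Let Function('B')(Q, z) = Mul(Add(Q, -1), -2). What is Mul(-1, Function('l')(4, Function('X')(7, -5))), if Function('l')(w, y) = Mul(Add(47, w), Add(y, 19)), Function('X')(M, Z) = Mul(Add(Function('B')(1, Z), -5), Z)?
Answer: -2244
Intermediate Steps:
Function('B')(Q, z) = Add(2, Mul(-2, Q)) (Function('B')(Q, z) = Mul(Add(-1, Q), -2) = Add(2, Mul(-2, Q)))
Function('X')(M, Z) = Mul(-5, Z) (Function('X')(M, Z) = Mul(Add(Add(2, Mul(-2, 1)), -5), Z) = Mul(Add(Add(2, -2), -5), Z) = Mul(Add(0, -5), Z) = Mul(-5, Z))
Function('l')(w, y) = Mul(Add(19, y), Add(47, w)) (Function('l')(w, y) = Mul(Add(47, w), Add(19, y)) = Mul(Add(19, y), Add(47, w)))
Mul(-1, Function('l')(4, Function('X')(7, -5))) = Mul(-1, Add(893, Mul(19, 4), Mul(47, Mul(-5, -5)), Mul(4, Mul(-5, -5)))) = Mul(-1, Add(893, 76, Mul(47, 25), Mul(4, 25))) = Mul(-1, Add(893, 76, 1175, 100)) = Mul(-1, 2244) = -2244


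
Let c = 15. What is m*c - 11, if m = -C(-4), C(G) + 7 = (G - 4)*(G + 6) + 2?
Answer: 304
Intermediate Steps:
C(G) = -5 + (-4 + G)*(6 + G) (C(G) = -7 + ((G - 4)*(G + 6) + 2) = -7 + ((-4 + G)*(6 + G) + 2) = -7 + (2 + (-4 + G)*(6 + G)) = -5 + (-4 + G)*(6 + G))
m = 21 (m = -(-29 + (-4)² + 2*(-4)) = -(-29 + 16 - 8) = -1*(-21) = 21)
m*c - 11 = 21*15 - 11 = 315 - 11 = 304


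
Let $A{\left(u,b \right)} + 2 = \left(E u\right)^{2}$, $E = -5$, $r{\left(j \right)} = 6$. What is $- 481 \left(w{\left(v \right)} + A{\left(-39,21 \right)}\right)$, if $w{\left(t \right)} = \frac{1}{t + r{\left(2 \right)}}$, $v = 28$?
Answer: $- \frac{621828623}{34} \approx -1.8289 \cdot 10^{7}$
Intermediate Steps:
$A{\left(u,b \right)} = -2 + 25 u^{2}$ ($A{\left(u,b \right)} = -2 + \left(- 5 u\right)^{2} = -2 + 25 u^{2}$)
$w{\left(t \right)} = \frac{1}{6 + t}$ ($w{\left(t \right)} = \frac{1}{t + 6} = \frac{1}{6 + t}$)
$- 481 \left(w{\left(v \right)} + A{\left(-39,21 \right)}\right) = - 481 \left(\frac{1}{6 + 28} - \left(2 - 25 \left(-39\right)^{2}\right)\right) = - 481 \left(\frac{1}{34} + \left(-2 + 25 \cdot 1521\right)\right) = - 481 \left(\frac{1}{34} + \left(-2 + 38025\right)\right) = - 481 \left(\frac{1}{34} + 38023\right) = \left(-481\right) \frac{1292783}{34} = - \frac{621828623}{34}$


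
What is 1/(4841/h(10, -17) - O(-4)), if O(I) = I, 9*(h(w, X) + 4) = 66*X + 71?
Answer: -1087/39221 ≈ -0.027715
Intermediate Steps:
h(w, X) = 35/9 + 22*X/3 (h(w, X) = -4 + (66*X + 71)/9 = -4 + (71 + 66*X)/9 = -4 + (71/9 + 22*X/3) = 35/9 + 22*X/3)
1/(4841/h(10, -17) - O(-4)) = 1/(4841/(35/9 + (22/3)*(-17)) - 1*(-4)) = 1/(4841/(35/9 - 374/3) + 4) = 1/(4841/(-1087/9) + 4) = 1/(4841*(-9/1087) + 4) = 1/(-43569/1087 + 4) = 1/(-39221/1087) = -1087/39221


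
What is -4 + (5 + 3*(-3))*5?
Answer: -24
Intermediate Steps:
-4 + (5 + 3*(-3))*5 = -4 + (5 - 9)*5 = -4 - 4*5 = -4 - 20 = -24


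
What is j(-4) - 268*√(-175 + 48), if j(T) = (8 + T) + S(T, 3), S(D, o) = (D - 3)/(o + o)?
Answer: 17/6 - 268*I*√127 ≈ 2.8333 - 3020.2*I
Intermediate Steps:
S(D, o) = (-3 + D)/(2*o) (S(D, o) = (-3 + D)/((2*o)) = (-3 + D)*(1/(2*o)) = (-3 + D)/(2*o))
j(T) = 15/2 + 7*T/6 (j(T) = (8 + T) + (½)*(-3 + T)/3 = (8 + T) + (½)*(⅓)*(-3 + T) = (8 + T) + (-½ + T/6) = 15/2 + 7*T/6)
j(-4) - 268*√(-175 + 48) = (15/2 + (7/6)*(-4)) - 268*√(-175 + 48) = (15/2 - 14/3) - 268*I*√127 = 17/6 - 268*I*√127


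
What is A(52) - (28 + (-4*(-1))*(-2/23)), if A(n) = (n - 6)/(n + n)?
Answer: -32543/1196 ≈ -27.210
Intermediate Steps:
A(n) = (-6 + n)/(2*n) (A(n) = (-6 + n)/((2*n)) = (-6 + n)*(1/(2*n)) = (-6 + n)/(2*n))
A(52) - (28 + (-4*(-1))*(-2/23)) = (½)*(-6 + 52)/52 - (28 + (-4*(-1))*(-2/23)) = (½)*(1/52)*46 - (28 + 4*(-2*1/23)) = 23/52 - (28 + 4*(-2/23)) = 23/52 - (28 - 8/23) = 23/52 - 1*636/23 = 23/52 - 636/23 = -32543/1196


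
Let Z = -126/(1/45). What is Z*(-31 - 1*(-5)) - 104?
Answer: 147316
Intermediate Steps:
Z = -5670 (Z = -126/1/45 = -126*45 = -5670)
Z*(-31 - 1*(-5)) - 104 = -5670*(-31 - 1*(-5)) - 104 = -5670*(-31 + 5) - 104 = -5670*(-26) - 104 = 147420 - 104 = 147316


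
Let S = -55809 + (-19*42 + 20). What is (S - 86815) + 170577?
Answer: 27175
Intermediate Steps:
S = -56587 (S = -55809 + (-798 + 20) = -55809 - 778 = -56587)
(S - 86815) + 170577 = (-56587 - 86815) + 170577 = -143402 + 170577 = 27175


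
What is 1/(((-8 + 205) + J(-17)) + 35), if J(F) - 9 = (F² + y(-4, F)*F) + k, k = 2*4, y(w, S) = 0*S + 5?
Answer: 1/453 ≈ 0.0022075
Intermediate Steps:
y(w, S) = 5 (y(w, S) = 0 + 5 = 5)
k = 8
J(F) = 17 + F² + 5*F (J(F) = 9 + ((F² + 5*F) + 8) = 9 + (8 + F² + 5*F) = 17 + F² + 5*F)
1/(((-8 + 205) + J(-17)) + 35) = 1/(((-8 + 205) + (17 + (-17)² + 5*(-17))) + 35) = 1/((197 + (17 + 289 - 85)) + 35) = 1/((197 + 221) + 35) = 1/(418 + 35) = 1/453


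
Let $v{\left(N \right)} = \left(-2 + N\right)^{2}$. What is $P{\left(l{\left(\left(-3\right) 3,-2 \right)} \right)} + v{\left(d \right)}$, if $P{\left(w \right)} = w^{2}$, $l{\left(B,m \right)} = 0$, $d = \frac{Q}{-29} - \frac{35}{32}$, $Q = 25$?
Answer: $\frac{13476241}{861184} \approx 15.648$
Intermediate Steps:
$d = - \frac{1815}{928}$ ($d = \frac{25}{-29} - \frac{35}{32} = 25 \left(- \frac{1}{29}\right) - \frac{35}{32} = - \frac{25}{29} - \frac{35}{32} = - \frac{1815}{928} \approx -1.9558$)
$P{\left(l{\left(\left(-3\right) 3,-2 \right)} \right)} + v{\left(d \right)} = 0^{2} + \left(-2 - \frac{1815}{928}\right)^{2} = 0 + \left(- \frac{3671}{928}\right)^{2} = 0 + \frac{13476241}{861184} = \frac{13476241}{861184}$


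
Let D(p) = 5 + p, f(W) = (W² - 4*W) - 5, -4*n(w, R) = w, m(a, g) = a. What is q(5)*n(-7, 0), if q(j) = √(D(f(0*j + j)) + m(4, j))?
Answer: 21/4 ≈ 5.2500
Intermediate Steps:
n(w, R) = -w/4
f(W) = -5 + W² - 4*W
q(j) = √(4 + j² - 4*j) (q(j) = √((5 + (-5 + (0*j + j)² - 4*(0*j + j))) + 4) = √((5 + (-5 + (0 + j)² - 4*(0 + j))) + 4) = √((5 + (-5 + j² - 4*j)) + 4) = √((j² - 4*j) + 4) = √(4 + j² - 4*j))
q(5)*n(-7, 0) = √(4 + 5² - 4*5)*(-¼*(-7)) = √(4 + 25 - 20)*(7/4) = √9*(7/4) = 3*(7/4) = 21/4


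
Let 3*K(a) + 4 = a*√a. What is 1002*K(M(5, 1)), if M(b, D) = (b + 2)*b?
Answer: -1336 + 11690*√35 ≈ 67823.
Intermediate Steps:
M(b, D) = b*(2 + b) (M(b, D) = (2 + b)*b = b*(2 + b))
K(a) = -4/3 + a^(3/2)/3 (K(a) = -4/3 + (a*√a)/3 = -4/3 + a^(3/2)/3)
1002*K(M(5, 1)) = 1002*(-4/3 + (5*(2 + 5))^(3/2)/3) = 1002*(-4/3 + (5*7)^(3/2)/3) = 1002*(-4/3 + 35^(3/2)/3) = 1002*(-4/3 + (35*√35)/3) = 1002*(-4/3 + 35*√35/3) = -1336 + 11690*√35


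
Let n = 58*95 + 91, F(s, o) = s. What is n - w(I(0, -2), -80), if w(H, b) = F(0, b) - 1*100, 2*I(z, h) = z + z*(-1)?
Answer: 5701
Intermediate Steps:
I(z, h) = 0 (I(z, h) = (z + z*(-1))/2 = (z - z)/2 = (½)*0 = 0)
w(H, b) = -100 (w(H, b) = 0 - 1*100 = 0 - 100 = -100)
n = 5601 (n = 5510 + 91 = 5601)
n - w(I(0, -2), -80) = 5601 - 1*(-100) = 5601 + 100 = 5701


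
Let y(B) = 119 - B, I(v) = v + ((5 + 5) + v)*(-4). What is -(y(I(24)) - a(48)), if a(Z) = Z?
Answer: -183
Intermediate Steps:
I(v) = -40 - 3*v (I(v) = v + (10 + v)*(-4) = v + (-40 - 4*v) = -40 - 3*v)
-(y(I(24)) - a(48)) = -((119 - (-40 - 3*24)) - 1*48) = -((119 - (-40 - 72)) - 48) = -((119 - 1*(-112)) - 48) = -((119 + 112) - 48) = -(231 - 48) = -1*183 = -183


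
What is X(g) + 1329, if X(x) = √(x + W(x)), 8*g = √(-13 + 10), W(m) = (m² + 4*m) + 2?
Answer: 1329 + √(125 + 40*I*√3)/8 ≈ 1330.4 + 0.37412*I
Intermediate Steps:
W(m) = 2 + m² + 4*m
g = I*√3/8 (g = √(-13 + 10)/8 = √(-3)/8 = (I*√3)/8 = I*√3/8 ≈ 0.21651*I)
X(x) = √(2 + x² + 5*x) (X(x) = √(x + (2 + x² + 4*x)) = √(2 + x² + 5*x))
X(g) + 1329 = √(2 + (I*√3/8)² + 5*(I*√3/8)) + 1329 = √(2 - 3/64 + 5*I*√3/8) + 1329 = √(125/64 + 5*I*√3/8) + 1329 = 1329 + √(125/64 + 5*I*√3/8)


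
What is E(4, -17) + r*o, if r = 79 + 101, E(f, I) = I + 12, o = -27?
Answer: -4865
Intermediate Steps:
E(f, I) = 12 + I
r = 180
E(4, -17) + r*o = (12 - 17) + 180*(-27) = -5 - 4860 = -4865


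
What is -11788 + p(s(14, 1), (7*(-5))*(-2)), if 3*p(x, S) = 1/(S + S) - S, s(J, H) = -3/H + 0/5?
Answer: -4960759/420 ≈ -11811.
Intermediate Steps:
s(J, H) = -3/H (s(J, H) = -3/H + 0*(⅕) = -3/H + 0 = -3/H)
p(x, S) = -S/3 + 1/(6*S) (p(x, S) = (1/(S + S) - S)/3 = (1/(2*S) - S)/3 = -S/3 + 1/(6*S))
-11788 + p(s(14, 1), (7*(-5))*(-2)) = -11788 + (-7*(-5)*(-2)/3 + 1/(6*(((7*(-5))*(-2))))) = -11788 + (-(-35)*(-2)/3 + 1/(6*((-35*(-2))))) = -11788 + (-⅓*70 + (⅙)/70) = -11788 + (-70/3 + (⅙)*(1/70)) = -11788 + (-70/3 + 1/420) = -11788 - 9799/420 = -4960759/420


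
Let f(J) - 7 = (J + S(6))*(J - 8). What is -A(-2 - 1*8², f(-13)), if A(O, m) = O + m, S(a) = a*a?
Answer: 542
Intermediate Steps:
S(a) = a²
f(J) = 7 + (-8 + J)*(36 + J) (f(J) = 7 + (J + 6²)*(J - 8) = 7 + (J + 36)*(-8 + J) = 7 + (36 + J)*(-8 + J) = 7 + (-8 + J)*(36 + J))
-A(-2 - 1*8², f(-13)) = -((-2 - 1*8²) + (-281 + (-13)² + 28*(-13))) = -((-2 - 1*64) + (-281 + 169 - 364)) = -((-2 - 64) - 476) = -(-66 - 476) = -1*(-542) = 542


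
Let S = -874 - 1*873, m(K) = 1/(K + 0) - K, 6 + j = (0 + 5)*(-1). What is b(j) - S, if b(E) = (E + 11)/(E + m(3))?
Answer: 1747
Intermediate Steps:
j = -11 (j = -6 + (0 + 5)*(-1) = -6 + 5*(-1) = -6 - 5 = -11)
m(K) = 1/K - K
b(E) = (11 + E)/(-8/3 + E) (b(E) = (E + 11)/(E + (1/3 - 1*3)) = (11 + E)/(E + (⅓ - 3)) = (11 + E)/(E - 8/3) = (11 + E)/(-8/3 + E))
S = -1747 (S = -874 - 873 = -1747)
b(j) - S = 3*(11 - 11)/(-8 + 3*(-11)) - 1*(-1747) = 3*0/(-8 - 33) + 1747 = 3*0/(-41) + 1747 = 3*(-1/41)*0 + 1747 = 0 + 1747 = 1747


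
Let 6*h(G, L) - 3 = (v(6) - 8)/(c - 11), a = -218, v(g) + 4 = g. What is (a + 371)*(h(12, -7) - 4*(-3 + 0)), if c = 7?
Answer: 7803/4 ≈ 1950.8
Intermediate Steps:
v(g) = -4 + g
h(G, L) = ¾ (h(G, L) = ½ + (((-4 + 6) - 8)/(7 - 11))/6 = ½ + ((2 - 8)/(-4))/6 = ½ + (-6*(-¼))/6 = ½ + (⅙)*(3/2) = ½ + ¼ = ¾)
(a + 371)*(h(12, -7) - 4*(-3 + 0)) = (-218 + 371)*(¾ - 4*(-3 + 0)) = 153*(¾ - 4*(-3)) = 153*(¾ + 12) = 153*(51/4) = 7803/4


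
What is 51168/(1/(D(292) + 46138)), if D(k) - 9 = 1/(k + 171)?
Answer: 1093258660416/463 ≈ 2.3612e+9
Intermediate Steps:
D(k) = 9 + 1/(171 + k) (D(k) = 9 + 1/(k + 171) = 9 + 1/(171 + k))
51168/(1/(D(292) + 46138)) = 51168/(1/((1540 + 9*292)/(171 + 292) + 46138)) = 51168/(1/((1540 + 2628)/463 + 46138)) = 51168/(1/((1/463)*4168 + 46138)) = 51168/(1/(4168/463 + 46138)) = 51168/(1/(21366062/463)) = 51168/(463/21366062) = 51168*(21366062/463) = 1093258660416/463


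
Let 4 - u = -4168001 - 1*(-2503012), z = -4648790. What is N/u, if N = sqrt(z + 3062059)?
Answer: I*sqrt(1586731)/1664993 ≈ 0.00075655*I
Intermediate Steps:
u = 1664993 (u = 4 - (-4168001 - 1*(-2503012)) = 4 - (-4168001 + 2503012) = 4 - 1*(-1664989) = 4 + 1664989 = 1664993)
N = I*sqrt(1586731) (N = sqrt(-4648790 + 3062059) = sqrt(-1586731) = I*sqrt(1586731) ≈ 1259.7*I)
N/u = (I*sqrt(1586731))/1664993 = (I*sqrt(1586731))*(1/1664993) = I*sqrt(1586731)/1664993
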